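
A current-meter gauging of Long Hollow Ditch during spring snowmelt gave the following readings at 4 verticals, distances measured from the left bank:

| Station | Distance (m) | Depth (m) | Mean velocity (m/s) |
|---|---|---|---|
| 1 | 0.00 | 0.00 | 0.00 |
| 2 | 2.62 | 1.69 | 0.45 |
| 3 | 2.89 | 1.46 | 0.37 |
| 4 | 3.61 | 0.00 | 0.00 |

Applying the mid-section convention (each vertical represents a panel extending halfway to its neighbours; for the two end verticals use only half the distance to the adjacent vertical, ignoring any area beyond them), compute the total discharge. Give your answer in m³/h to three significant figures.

w_2 = (2.89 − 0.00)/2 = 1.445 m; q_2 = 0.45 × 1.69 × 1.445 = 1.099 m³/s
w_3 = (3.61 − 2.62)/2 = 0.495 m; q_3 = 0.37 × 1.46 × 0.495 = 0.2674 m³/s
Stations 1, 4 contribute zero (depth or velocity is 0).
Q = Σ qᵢ = 1.366 m³/s
= 1.366 × 3600 = 4919 m³/h

4920 m³/h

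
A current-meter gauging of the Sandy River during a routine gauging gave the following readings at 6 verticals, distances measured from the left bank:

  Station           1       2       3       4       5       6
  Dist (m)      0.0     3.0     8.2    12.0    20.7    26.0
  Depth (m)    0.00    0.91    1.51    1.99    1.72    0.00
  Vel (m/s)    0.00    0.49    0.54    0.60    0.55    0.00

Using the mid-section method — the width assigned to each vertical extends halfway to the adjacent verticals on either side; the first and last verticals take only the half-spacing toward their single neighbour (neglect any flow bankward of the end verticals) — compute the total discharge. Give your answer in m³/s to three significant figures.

w_2 = (8.2 − 0.0)/2 = 4.1 m; q_2 = 0.49 × 0.91 × 4.1 = 1.828 m³/s
w_3 = (12.0 − 3.0)/2 = 4.5 m; q_3 = 0.54 × 1.51 × 4.5 = 3.669 m³/s
w_4 = (20.7 − 8.2)/2 = 6.25 m; q_4 = 0.60 × 1.99 × 6.25 = 7.463 m³/s
w_5 = (26.0 − 12.0)/2 = 7 m; q_5 = 0.55 × 1.72 × 7 = 6.622 m³/s
Stations 1, 6 contribute zero (depth or velocity is 0).
Q = Σ qᵢ = 19.58 m³/s

19.6 m³/s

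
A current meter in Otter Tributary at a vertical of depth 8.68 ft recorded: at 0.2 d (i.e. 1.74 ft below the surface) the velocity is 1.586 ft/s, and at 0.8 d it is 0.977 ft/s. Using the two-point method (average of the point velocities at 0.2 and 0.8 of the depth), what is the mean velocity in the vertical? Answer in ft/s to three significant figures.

1.28 ft/s

v̄ = (1.586 + 0.977) / 2 = 1.282 ft/s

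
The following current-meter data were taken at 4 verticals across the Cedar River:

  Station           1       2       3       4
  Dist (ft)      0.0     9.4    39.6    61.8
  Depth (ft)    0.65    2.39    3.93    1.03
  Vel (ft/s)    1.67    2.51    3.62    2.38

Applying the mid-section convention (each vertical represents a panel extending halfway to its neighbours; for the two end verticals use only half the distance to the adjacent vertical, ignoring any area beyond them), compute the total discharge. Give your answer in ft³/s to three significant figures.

524 ft³/s

w_1 = (9.4 − 0.0)/2 = 4.7 ft; q_1 = 1.67 × 0.65 × 4.7 = 5.102 ft³/s
w_2 = (39.6 − 0.0)/2 = 19.8 ft; q_2 = 2.51 × 2.39 × 19.8 = 118.8 ft³/s
w_3 = (61.8 − 9.4)/2 = 26.2 ft; q_3 = 3.62 × 3.93 × 26.2 = 372.7 ft³/s
w_4 = (61.8 − 39.6)/2 = 11.1 ft; q_4 = 2.38 × 1.03 × 11.1 = 27.21 ft³/s
Q = Σ qᵢ = 523.8 ft³/s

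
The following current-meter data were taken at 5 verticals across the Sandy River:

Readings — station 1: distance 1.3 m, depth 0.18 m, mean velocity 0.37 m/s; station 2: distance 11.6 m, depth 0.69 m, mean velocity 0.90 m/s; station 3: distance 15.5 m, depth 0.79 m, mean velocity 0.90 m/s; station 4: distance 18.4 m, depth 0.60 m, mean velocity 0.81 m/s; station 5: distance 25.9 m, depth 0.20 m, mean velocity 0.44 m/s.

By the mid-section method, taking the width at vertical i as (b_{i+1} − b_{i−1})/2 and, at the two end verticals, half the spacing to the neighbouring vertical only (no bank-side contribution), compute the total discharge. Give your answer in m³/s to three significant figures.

w_1 = (11.6 − 1.3)/2 = 5.15 m; q_1 = 0.37 × 0.18 × 5.15 = 0.3430 m³/s
w_2 = (15.5 − 1.3)/2 = 7.1 m; q_2 = 0.90 × 0.69 × 7.1 = 4.409 m³/s
w_3 = (18.4 − 11.6)/2 = 3.4 m; q_3 = 0.90 × 0.79 × 3.4 = 2.417 m³/s
w_4 = (25.9 − 15.5)/2 = 5.2 m; q_4 = 0.81 × 0.60 × 5.2 = 2.527 m³/s
w_5 = (25.9 − 18.4)/2 = 3.75 m; q_5 = 0.44 × 0.20 × 3.75 = 0.3300 m³/s
Q = Σ qᵢ = 10.03 m³/s

10.0 m³/s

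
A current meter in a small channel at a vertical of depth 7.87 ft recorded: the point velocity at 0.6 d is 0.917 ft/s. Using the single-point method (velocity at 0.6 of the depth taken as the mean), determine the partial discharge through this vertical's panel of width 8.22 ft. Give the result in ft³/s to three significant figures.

v̄ = v₀.₆ = 0.917 ft/s
q = v̄ × d × w = 0.9170 × 7.87 × 8.22 = 59.32 ft³/s

59.3 ft³/s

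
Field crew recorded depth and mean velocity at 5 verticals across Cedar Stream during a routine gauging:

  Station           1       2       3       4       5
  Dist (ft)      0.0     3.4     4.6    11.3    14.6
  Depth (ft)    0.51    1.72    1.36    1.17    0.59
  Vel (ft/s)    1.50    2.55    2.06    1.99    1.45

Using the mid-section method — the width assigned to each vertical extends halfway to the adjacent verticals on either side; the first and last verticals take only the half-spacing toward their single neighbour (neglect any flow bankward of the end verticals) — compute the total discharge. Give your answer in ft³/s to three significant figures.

35.5 ft³/s

w_1 = (3.4 − 0.0)/2 = 1.7 ft; q_1 = 1.50 × 0.51 × 1.7 = 1.301 ft³/s
w_2 = (4.6 − 0.0)/2 = 2.3 ft; q_2 = 2.55 × 1.72 × 2.3 = 10.09 ft³/s
w_3 = (11.3 − 3.4)/2 = 3.95 ft; q_3 = 2.06 × 1.36 × 3.95 = 11.07 ft³/s
w_4 = (14.6 − 4.6)/2 = 5 ft; q_4 = 1.99 × 1.17 × 5 = 11.64 ft³/s
w_5 = (14.6 − 11.3)/2 = 1.65 ft; q_5 = 1.45 × 0.59 × 1.65 = 1.412 ft³/s
Q = Σ qᵢ = 35.51 ft³/s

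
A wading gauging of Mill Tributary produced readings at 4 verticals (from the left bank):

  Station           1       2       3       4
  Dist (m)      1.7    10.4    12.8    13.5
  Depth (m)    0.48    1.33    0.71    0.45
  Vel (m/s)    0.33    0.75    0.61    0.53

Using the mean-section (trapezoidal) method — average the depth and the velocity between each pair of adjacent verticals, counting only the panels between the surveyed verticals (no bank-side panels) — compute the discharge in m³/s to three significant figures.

6.15 m³/s

Panel 1-2: Δb = 8.7 m, d̄ = (0.48+1.33)/2 = 0.905, v̄ = (0.33+0.75)/2 = 0.54 → q = 8.7×0.905×0.54 = 4.252 m³/s
Panel 2-3: Δb = 2.4 m, d̄ = (1.33+0.71)/2 = 1.02, v̄ = (0.75+0.61)/2 = 0.68 → q = 2.4×1.02×0.68 = 1.665 m³/s
Panel 3-4: Δb = 0.7 m, d̄ = (0.71+0.45)/2 = 0.58, v̄ = (0.61+0.53)/2 = 0.57 → q = 0.7×0.58×0.57 = 0.2314 m³/s
Q = Σ q = 6.148 m³/s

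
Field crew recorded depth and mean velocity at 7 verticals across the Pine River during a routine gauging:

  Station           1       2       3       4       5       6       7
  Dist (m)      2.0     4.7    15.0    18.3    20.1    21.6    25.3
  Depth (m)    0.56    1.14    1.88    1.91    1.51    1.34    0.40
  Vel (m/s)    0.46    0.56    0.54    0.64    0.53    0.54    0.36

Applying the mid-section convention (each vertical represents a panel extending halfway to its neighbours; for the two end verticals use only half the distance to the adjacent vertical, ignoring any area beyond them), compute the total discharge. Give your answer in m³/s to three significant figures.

18.0 m³/s

w_1 = (4.7 − 2.0)/2 = 1.35 m; q_1 = 0.46 × 0.56 × 1.35 = 0.3478 m³/s
w_2 = (15.0 − 2.0)/2 = 6.5 m; q_2 = 0.56 × 1.14 × 6.5 = 4.150 m³/s
w_3 = (18.3 − 4.7)/2 = 6.8 m; q_3 = 0.54 × 1.88 × 6.8 = 6.903 m³/s
w_4 = (20.1 − 15.0)/2 = 2.55 m; q_4 = 0.64 × 1.91 × 2.55 = 3.117 m³/s
w_5 = (21.6 − 18.3)/2 = 1.65 m; q_5 = 0.53 × 1.51 × 1.65 = 1.320 m³/s
w_6 = (25.3 − 20.1)/2 = 2.6 m; q_6 = 0.54 × 1.34 × 2.6 = 1.881 m³/s
w_7 = (25.3 − 21.6)/2 = 1.85 m; q_7 = 0.36 × 0.40 × 1.85 = 0.2664 m³/s
Q = Σ qᵢ = 17.99 m³/s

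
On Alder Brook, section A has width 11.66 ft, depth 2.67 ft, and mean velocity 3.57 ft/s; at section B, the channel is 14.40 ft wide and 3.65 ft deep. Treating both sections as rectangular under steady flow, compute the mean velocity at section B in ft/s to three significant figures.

2.11 ft/s

Q = A₁V₁ = (11.66×2.67) × 3.57 = 111.1 ft³/s
A₂ = 14.40 × 3.65 = 52.56 ft²
V₂ = Q/A₂ = 111.1/52.56 = 2.115 ft/s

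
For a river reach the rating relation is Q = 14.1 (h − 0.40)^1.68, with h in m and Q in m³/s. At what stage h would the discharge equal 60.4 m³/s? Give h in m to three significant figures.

h − h₀ = (Q/C)^(1/b) = (60.4/14.1)^(1/1.68) = 2.377 m
h = 0.40 + 2.377 = 2.777 m

2.78 m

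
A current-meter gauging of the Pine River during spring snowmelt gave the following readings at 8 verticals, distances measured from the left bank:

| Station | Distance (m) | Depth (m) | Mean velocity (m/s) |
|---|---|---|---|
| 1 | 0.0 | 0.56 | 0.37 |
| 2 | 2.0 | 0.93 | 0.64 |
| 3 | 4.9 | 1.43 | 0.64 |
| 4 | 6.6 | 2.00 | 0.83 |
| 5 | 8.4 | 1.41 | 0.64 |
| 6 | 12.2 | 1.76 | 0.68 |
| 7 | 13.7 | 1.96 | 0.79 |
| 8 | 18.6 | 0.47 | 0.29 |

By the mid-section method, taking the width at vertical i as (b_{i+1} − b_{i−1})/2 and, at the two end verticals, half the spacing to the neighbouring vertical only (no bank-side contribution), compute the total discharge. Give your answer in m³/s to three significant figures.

17.7 m³/s

w_1 = (2.0 − 0.0)/2 = 1 m; q_1 = 0.37 × 0.56 × 1 = 0.2072 m³/s
w_2 = (4.9 − 0.0)/2 = 2.45 m; q_2 = 0.64 × 0.93 × 2.45 = 1.458 m³/s
w_3 = (6.6 − 2.0)/2 = 2.3 m; q_3 = 0.64 × 1.43 × 2.3 = 2.105 m³/s
w_4 = (8.4 − 4.9)/2 = 1.75 m; q_4 = 0.83 × 2.00 × 1.75 = 2.905 m³/s
w_5 = (12.2 − 6.6)/2 = 2.8 m; q_5 = 0.64 × 1.41 × 2.8 = 2.527 m³/s
w_6 = (13.7 − 8.4)/2 = 2.65 m; q_6 = 0.68 × 1.76 × 2.65 = 3.172 m³/s
w_7 = (18.6 − 12.2)/2 = 3.2 m; q_7 = 0.79 × 1.96 × 3.2 = 4.955 m³/s
w_8 = (18.6 − 13.7)/2 = 2.45 m; q_8 = 0.29 × 0.47 × 2.45 = 0.3339 m³/s
Q = Σ qᵢ = 17.66 m³/s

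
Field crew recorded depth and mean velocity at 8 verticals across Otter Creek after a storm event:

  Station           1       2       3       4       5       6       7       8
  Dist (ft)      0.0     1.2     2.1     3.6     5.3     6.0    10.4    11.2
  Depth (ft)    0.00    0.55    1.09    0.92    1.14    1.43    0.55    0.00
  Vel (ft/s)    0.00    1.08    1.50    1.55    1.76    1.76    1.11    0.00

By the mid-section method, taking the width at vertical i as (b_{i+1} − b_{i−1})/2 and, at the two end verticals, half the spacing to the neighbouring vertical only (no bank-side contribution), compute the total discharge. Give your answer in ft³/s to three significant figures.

15.3 ft³/s

w_2 = (2.1 − 0.0)/2 = 1.05 ft; q_2 = 1.08 × 0.55 × 1.05 = 0.6237 ft³/s
w_3 = (3.6 − 1.2)/2 = 1.2 ft; q_3 = 1.50 × 1.09 × 1.2 = 1.962 ft³/s
w_4 = (5.3 − 2.1)/2 = 1.6 ft; q_4 = 1.55 × 0.92 × 1.6 = 2.282 ft³/s
w_5 = (6.0 − 3.6)/2 = 1.2 ft; q_5 = 1.76 × 1.14 × 1.2 = 2.408 ft³/s
w_6 = (10.4 − 5.3)/2 = 2.55 ft; q_6 = 1.76 × 1.43 × 2.55 = 6.418 ft³/s
w_7 = (11.2 − 6.0)/2 = 2.6 ft; q_7 = 1.11 × 0.55 × 2.6 = 1.587 ft³/s
Stations 1, 8 contribute zero (depth or velocity is 0).
Q = Σ qᵢ = 15.28 ft³/s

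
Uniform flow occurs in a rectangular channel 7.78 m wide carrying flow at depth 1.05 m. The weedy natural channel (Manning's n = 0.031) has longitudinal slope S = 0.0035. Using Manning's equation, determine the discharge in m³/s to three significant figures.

A = b·y = 7.78 × 1.05 = 8.169 m²
P = b + 2y = 7.78 + 2×1.05 = 9.880 m
R = A/P = 8.169/9.880 = 0.8268 m
Q = (1/n)·A·R^(2/3)·S^(1/2) = (1/0.031) × 8.169 × 0.8268^(2/3) × 0.0035^(1/2) = 13.73 m³/s

13.7 m³/s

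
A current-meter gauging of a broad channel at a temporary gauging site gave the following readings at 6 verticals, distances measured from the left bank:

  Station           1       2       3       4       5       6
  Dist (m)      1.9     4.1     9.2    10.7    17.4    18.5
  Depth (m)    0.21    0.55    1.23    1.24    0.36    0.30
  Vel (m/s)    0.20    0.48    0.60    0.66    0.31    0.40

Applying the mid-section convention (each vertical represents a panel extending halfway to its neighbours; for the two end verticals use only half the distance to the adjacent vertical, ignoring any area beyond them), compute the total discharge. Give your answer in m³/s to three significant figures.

7.30 m³/s

w_1 = (4.1 − 1.9)/2 = 1.1 m; q_1 = 0.20 × 0.21 × 1.1 = 0.04620 m³/s
w_2 = (9.2 − 1.9)/2 = 3.65 m; q_2 = 0.48 × 0.55 × 3.65 = 0.9636 m³/s
w_3 = (10.7 − 4.1)/2 = 3.3 m; q_3 = 0.60 × 1.23 × 3.3 = 2.435 m³/s
w_4 = (17.4 − 9.2)/2 = 4.1 m; q_4 = 0.66 × 1.24 × 4.1 = 3.355 m³/s
w_5 = (18.5 − 10.7)/2 = 3.9 m; q_5 = 0.31 × 0.36 × 3.9 = 0.4352 m³/s
w_6 = (18.5 − 17.4)/2 = 0.55 m; q_6 = 0.40 × 0.30 × 0.55 = 0.06600 m³/s
Q = Σ qᵢ = 7.302 m³/s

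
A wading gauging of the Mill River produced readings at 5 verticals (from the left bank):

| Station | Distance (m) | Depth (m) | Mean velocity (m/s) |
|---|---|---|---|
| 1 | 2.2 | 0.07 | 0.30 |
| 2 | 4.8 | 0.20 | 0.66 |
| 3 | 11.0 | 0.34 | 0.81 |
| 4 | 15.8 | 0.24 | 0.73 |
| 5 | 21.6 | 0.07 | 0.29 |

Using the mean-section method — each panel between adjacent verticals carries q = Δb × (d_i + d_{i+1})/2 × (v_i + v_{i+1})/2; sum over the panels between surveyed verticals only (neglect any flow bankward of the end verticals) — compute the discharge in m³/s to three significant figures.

2.93 m³/s

Panel 1-2: Δb = 2.6 m, d̄ = (0.07+0.20)/2 = 0.135, v̄ = (0.30+0.66)/2 = 0.48 → q = 2.6×0.135×0.48 = 0.1685 m³/s
Panel 2-3: Δb = 6.2 m, d̄ = (0.20+0.34)/2 = 0.27, v̄ = (0.66+0.81)/2 = 0.735 → q = 6.2×0.27×0.735 = 1.230 m³/s
Panel 3-4: Δb = 4.8 m, d̄ = (0.34+0.24)/2 = 0.29, v̄ = (0.81+0.73)/2 = 0.77 → q = 4.8×0.29×0.77 = 1.072 m³/s
Panel 4-5: Δb = 5.8 m, d̄ = (0.24+0.07)/2 = 0.155, v̄ = (0.73+0.29)/2 = 0.51 → q = 5.8×0.155×0.51 = 0.4585 m³/s
Q = Σ q = 2.929 m³/s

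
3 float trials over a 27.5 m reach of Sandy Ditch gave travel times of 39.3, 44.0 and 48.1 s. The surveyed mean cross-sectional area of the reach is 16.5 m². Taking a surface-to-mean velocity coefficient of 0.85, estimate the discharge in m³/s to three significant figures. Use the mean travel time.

t̄ = (39.3 + 44.0 + 48.1) / 3 = 43.8 s
v_surface = L / t̄ = 27.5 / 43.8 = 0.6279 m/s
v_mean = 0.85 × 0.6279 = 0.5337 m/s
Q = A × v_mean = 16.5 × 0.5337 = 8.806 m³/s

8.81 m³/s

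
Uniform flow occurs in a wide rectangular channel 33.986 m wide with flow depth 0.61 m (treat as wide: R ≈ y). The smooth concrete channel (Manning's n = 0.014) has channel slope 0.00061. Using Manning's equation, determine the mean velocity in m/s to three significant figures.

1.27 m/s

A = b·y = 33.986 × 0.61 = 20.73 m²
Wide channel: R ≈ y = 0.61 m
Q = (1/n)·A·R^(2/3)·S^(1/2) = (1/0.014) × 20.73 × 0.6100^(2/3) × 0.00061^(1/2) = 26.31 m³/s
V = Q/A = 26.31/20.73 = 1.269 m/s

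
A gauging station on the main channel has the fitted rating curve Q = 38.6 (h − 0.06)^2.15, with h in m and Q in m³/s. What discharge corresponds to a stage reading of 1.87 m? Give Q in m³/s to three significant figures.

Q = 38.6 × (1.87 − 0.06)^2.15 = 38.6 × 1.81^2.15 = 138.2 m³/s

138 m³/s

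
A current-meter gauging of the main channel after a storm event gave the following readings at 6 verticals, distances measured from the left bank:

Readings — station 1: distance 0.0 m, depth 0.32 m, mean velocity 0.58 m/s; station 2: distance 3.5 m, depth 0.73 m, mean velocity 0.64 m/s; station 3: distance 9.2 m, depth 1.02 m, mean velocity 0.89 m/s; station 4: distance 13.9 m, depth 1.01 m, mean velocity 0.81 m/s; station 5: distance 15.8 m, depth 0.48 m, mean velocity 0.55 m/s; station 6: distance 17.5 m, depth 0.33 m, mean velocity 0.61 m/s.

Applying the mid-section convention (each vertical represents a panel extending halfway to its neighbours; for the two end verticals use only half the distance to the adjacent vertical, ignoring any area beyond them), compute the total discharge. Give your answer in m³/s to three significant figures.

10.5 m³/s

w_1 = (3.5 − 0.0)/2 = 1.75 m; q_1 = 0.58 × 0.32 × 1.75 = 0.3248 m³/s
w_2 = (9.2 − 0.0)/2 = 4.6 m; q_2 = 0.64 × 0.73 × 4.6 = 2.149 m³/s
w_3 = (13.9 − 3.5)/2 = 5.2 m; q_3 = 0.89 × 1.02 × 5.2 = 4.721 m³/s
w_4 = (15.8 − 9.2)/2 = 3.3 m; q_4 = 0.81 × 1.01 × 3.3 = 2.700 m³/s
w_5 = (17.5 − 13.9)/2 = 1.8 m; q_5 = 0.55 × 0.48 × 1.8 = 0.4752 m³/s
w_6 = (17.5 − 15.8)/2 = 0.85 m; q_6 = 0.61 × 0.33 × 0.85 = 0.1711 m³/s
Q = Σ qᵢ = 10.54 m³/s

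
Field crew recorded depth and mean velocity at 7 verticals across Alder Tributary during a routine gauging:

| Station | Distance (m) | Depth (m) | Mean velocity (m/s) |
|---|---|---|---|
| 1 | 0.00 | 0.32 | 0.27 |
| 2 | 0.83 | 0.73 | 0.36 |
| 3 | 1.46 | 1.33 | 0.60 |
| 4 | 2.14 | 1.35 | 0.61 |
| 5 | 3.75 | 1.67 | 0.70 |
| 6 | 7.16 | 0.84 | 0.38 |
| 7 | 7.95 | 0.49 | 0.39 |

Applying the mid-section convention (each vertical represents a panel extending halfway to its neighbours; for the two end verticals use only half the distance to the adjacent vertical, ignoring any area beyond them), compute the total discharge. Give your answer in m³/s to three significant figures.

w_1 = (0.83 − 0.00)/2 = 0.415 m; q_1 = 0.27 × 0.32 × 0.415 = 0.03586 m³/s
w_2 = (1.46 − 0.00)/2 = 0.73 m; q_2 = 0.36 × 0.73 × 0.73 = 0.1918 m³/s
w_3 = (2.14 − 0.83)/2 = 0.655 m; q_3 = 0.60 × 1.33 × 0.655 = 0.5227 m³/s
w_4 = (3.75 − 1.46)/2 = 1.145 m; q_4 = 0.61 × 1.35 × 1.145 = 0.9429 m³/s
w_5 = (7.16 − 2.14)/2 = 2.51 m; q_5 = 0.70 × 1.67 × 2.51 = 2.934 m³/s
w_6 = (7.95 − 3.75)/2 = 2.1 m; q_6 = 0.38 × 0.84 × 2.1 = 0.6703 m³/s
w_7 = (7.95 − 7.16)/2 = 0.395 m; q_7 = 0.39 × 0.49 × 0.395 = 0.07548 m³/s
Q = Σ qᵢ = 5.373 m³/s

5.37 m³/s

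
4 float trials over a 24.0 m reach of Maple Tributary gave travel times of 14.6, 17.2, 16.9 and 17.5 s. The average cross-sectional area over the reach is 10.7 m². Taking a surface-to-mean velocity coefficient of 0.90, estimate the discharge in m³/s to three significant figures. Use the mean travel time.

t̄ = (14.6 + 17.2 + 16.9 + 17.5) / 4 = 16.55 s
v_surface = L / t̄ = 24.0 / 16.55 = 1.450 m/s
v_mean = 0.90 × 1.450 = 1.305 m/s
Q = A × v_mean = 10.7 × 1.305 = 13.96 m³/s

14.0 m³/s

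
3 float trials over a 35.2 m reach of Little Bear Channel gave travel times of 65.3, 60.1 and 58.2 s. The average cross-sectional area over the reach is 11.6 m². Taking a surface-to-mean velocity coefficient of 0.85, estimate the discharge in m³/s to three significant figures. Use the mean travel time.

5.67 m³/s

t̄ = (65.3 + 60.1 + 58.2) / 3 = 61.2 s
v_surface = L / t̄ = 35.2 / 61.2 = 0.5752 m/s
v_mean = 0.85 × 0.5752 = 0.4889 m/s
Q = A × v_mean = 11.6 × 0.4889 = 5.671 m³/s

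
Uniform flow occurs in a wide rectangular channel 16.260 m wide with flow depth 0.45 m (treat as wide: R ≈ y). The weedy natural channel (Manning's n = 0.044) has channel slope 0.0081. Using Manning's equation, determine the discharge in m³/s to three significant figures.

A = b·y = 16.260 × 0.45 = 7.317 m²
Wide channel: R ≈ y = 0.45 m
Q = (1/n)·A·R^(2/3)·S^(1/2) = (1/0.044) × 7.317 × 0.4500^(2/3) × 0.0081^(1/2) = 8.789 m³/s

8.79 m³/s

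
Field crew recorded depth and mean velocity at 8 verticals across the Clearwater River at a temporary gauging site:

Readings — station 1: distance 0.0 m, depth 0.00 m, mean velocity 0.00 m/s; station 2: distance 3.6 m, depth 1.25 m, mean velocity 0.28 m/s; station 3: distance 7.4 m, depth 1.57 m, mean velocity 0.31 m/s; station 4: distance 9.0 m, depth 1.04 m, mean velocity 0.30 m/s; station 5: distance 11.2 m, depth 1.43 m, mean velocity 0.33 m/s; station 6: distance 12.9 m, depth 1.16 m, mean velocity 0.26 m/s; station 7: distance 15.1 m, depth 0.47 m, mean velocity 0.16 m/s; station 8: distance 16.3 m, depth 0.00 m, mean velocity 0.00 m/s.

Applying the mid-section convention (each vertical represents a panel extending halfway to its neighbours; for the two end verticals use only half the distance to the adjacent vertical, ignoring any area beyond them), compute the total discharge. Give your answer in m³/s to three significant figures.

w_2 = (7.4 − 0.0)/2 = 3.7 m; q_2 = 0.28 × 1.25 × 3.7 = 1.295 m³/s
w_3 = (9.0 − 3.6)/2 = 2.7 m; q_3 = 0.31 × 1.57 × 2.7 = 1.314 m³/s
w_4 = (11.2 − 7.4)/2 = 1.9 m; q_4 = 0.30 × 1.04 × 1.9 = 0.5928 m³/s
w_5 = (12.9 − 9.0)/2 = 1.95 m; q_5 = 0.33 × 1.43 × 1.95 = 0.9202 m³/s
w_6 = (15.1 − 11.2)/2 = 1.95 m; q_6 = 0.26 × 1.16 × 1.95 = 0.5881 m³/s
w_7 = (16.3 − 12.9)/2 = 1.7 m; q_7 = 0.16 × 0.47 × 1.7 = 0.1278 m³/s
Stations 1, 8 contribute zero (depth or velocity is 0).
Q = Σ qᵢ = 4.838 m³/s

4.84 m³/s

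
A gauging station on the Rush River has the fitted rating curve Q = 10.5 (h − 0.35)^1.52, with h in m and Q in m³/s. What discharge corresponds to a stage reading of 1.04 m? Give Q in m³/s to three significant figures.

Q = 10.5 × (1.04 − 0.35)^1.52 = 10.5 × 0.69^1.52 = 5.974 m³/s

5.97 m³/s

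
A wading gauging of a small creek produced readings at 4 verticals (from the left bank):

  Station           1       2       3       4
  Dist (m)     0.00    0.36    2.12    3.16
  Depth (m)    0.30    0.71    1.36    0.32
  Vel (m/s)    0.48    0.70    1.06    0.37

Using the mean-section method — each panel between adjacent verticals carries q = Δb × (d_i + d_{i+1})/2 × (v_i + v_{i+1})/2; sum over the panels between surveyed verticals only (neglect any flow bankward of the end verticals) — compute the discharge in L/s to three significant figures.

2330 L/s

Panel 1-2: Δb = 0.36 m, d̄ = (0.30+0.71)/2 = 0.505, v̄ = (0.48+0.70)/2 = 0.59 → q = 0.36×0.505×0.59 = 0.1073 m³/s
Panel 2-3: Δb = 1.76 m, d̄ = (0.71+1.36)/2 = 1.035, v̄ = (0.70+1.06)/2 = 0.88 → q = 1.76×1.035×0.88 = 1.603 m³/s
Panel 3-4: Δb = 1.04 m, d̄ = (1.36+0.32)/2 = 0.84, v̄ = (1.06+0.37)/2 = 0.715 → q = 1.04×0.84×0.715 = 0.6246 m³/s
Q = Σ q = 2.335 m³/s
= 2.335 × 1000 = 2335 L/s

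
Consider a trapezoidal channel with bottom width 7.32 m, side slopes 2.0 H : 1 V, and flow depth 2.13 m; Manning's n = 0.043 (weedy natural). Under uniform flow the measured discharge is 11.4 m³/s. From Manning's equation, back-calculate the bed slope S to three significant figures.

A = (b + z·y)·y = (7.32 + 2.0×2.13)×2.13 = 24.67 m²
P = b + 2y√(1+z²) = 7.32 + 2×2.13×√(1+2.0²) = 16.85 m
R = A/P = 24.67/16.85 = 1.464 m
S = (Q·n / (1·A·R^(2/3)))² = (11.4×0.043 / (1×24.67×1.289))² = 0.0002376

0.000238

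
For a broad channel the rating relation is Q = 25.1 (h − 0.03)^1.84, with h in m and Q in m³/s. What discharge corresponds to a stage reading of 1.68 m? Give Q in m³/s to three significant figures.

63.1 m³/s

Q = 25.1 × (1.68 − 0.03)^1.84 = 25.1 × 1.65^1.84 = 63.07 m³/s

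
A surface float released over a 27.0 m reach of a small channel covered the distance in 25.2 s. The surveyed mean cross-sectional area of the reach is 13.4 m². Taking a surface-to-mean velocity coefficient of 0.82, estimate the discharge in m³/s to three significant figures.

v_surface = L / t̄ = 27.0 / 25.2 = 1.071 m/s
v_mean = 0.82 × 1.071 = 0.8786 m/s
Q = A × v_mean = 13.4 × 0.8786 = 11.77 m³/s

11.8 m³/s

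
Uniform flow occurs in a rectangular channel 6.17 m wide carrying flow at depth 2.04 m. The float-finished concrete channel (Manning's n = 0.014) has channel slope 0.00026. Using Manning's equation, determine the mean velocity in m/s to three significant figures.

A = b·y = 6.17 × 2.04 = 12.59 m²
P = b + 2y = 6.17 + 2×2.04 = 10.25 m
R = A/P = 12.59/10.25 = 1.228 m
Q = (1/n)·A·R^(2/3)·S^(1/2) = (1/0.014) × 12.59 × 1.228^(2/3) × 0.00026^(1/2) = 16.62 m³/s
V = Q/A = 16.62/12.59 = 1.321 m/s

1.32 m/s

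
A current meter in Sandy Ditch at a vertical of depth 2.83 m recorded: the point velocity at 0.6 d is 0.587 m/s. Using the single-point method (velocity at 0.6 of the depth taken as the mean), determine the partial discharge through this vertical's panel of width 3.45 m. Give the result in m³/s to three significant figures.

5.73 m³/s

v̄ = v₀.₆ = 0.587 m/s
q = v̄ × d × w = 0.5870 × 2.83 × 3.45 = 5.731 m³/s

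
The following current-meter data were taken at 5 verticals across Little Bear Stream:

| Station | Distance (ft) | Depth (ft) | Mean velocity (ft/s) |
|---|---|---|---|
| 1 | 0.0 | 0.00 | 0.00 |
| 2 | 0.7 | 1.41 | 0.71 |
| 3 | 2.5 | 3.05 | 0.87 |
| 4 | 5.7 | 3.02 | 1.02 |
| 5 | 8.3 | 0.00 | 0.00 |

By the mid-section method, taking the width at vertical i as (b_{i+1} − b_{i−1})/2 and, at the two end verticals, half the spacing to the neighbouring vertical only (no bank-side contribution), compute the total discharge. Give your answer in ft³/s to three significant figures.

w_2 = (2.5 − 0.0)/2 = 1.25 ft; q_2 = 0.71 × 1.41 × 1.25 = 1.251 ft³/s
w_3 = (5.7 − 0.7)/2 = 2.5 ft; q_3 = 0.87 × 3.05 × 2.5 = 6.634 ft³/s
w_4 = (8.3 − 2.5)/2 = 2.9 ft; q_4 = 1.02 × 3.02 × 2.9 = 8.933 ft³/s
Stations 1, 5 contribute zero (depth or velocity is 0).
Q = Σ qᵢ = 16.82 ft³/s

16.8 ft³/s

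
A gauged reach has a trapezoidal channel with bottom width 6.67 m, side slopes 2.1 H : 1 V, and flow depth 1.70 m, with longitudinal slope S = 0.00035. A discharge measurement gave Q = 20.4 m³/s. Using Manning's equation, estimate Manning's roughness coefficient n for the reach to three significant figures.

A = (b + z·y)·y = (6.67 + 2.1×1.70)×1.70 = 17.41 m²
P = b + 2y√(1+z²) = 6.67 + 2×1.70×√(1+2.1²) = 14.58 m
R = A/P = 17.41/14.58 = 1.194 m
n = (1/Q)·A·R^(2/3)·S^(1/2) = (1/20.4) × 17.41 × 1.126 × 0.01871 = 0.01797

0.0180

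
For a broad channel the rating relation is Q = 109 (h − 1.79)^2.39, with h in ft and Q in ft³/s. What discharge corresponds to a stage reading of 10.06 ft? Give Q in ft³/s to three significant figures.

Q = 109 × (10.06 − 1.79)^2.39 = 109 × 8.27^2.39 = 16990 ft³/s

17000 ft³/s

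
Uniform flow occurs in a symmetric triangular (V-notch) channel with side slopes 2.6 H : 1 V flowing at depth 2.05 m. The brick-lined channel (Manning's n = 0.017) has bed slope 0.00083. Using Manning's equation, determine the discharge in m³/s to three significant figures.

18.0 m³/s

A = z·y² = 2.6×2.05² = 10.93 m²
P = 2y√(1+z²) = 2×2.05×√(1+2.6²) = 11.42 m
R = A/P = 10.93/11.42 = 0.9567 m
Q = (1/n)·A·R^(2/3)·S^(1/2) = (1/0.017) × 10.93 × 0.9567^(2/3) × 0.00083^(1/2) = 17.98 m³/s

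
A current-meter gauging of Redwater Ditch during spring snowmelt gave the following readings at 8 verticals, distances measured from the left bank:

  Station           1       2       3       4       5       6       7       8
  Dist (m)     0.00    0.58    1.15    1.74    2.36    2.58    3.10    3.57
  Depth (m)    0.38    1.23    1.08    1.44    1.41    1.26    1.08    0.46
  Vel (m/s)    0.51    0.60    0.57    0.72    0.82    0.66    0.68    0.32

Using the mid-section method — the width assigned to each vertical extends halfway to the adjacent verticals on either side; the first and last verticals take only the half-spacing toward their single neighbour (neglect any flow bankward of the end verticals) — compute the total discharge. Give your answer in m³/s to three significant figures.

2.66 m³/s

w_1 = (0.58 − 0.00)/2 = 0.29 m; q_1 = 0.51 × 0.38 × 0.29 = 0.05620 m³/s
w_2 = (1.15 − 0.00)/2 = 0.575 m; q_2 = 0.60 × 1.23 × 0.575 = 0.4244 m³/s
w_3 = (1.74 − 0.58)/2 = 0.58 m; q_3 = 0.57 × 1.08 × 0.58 = 0.3570 m³/s
w_4 = (2.36 − 1.15)/2 = 0.605 m; q_4 = 0.72 × 1.44 × 0.605 = 0.6273 m³/s
w_5 = (2.58 − 1.74)/2 = 0.42 m; q_5 = 0.82 × 1.41 × 0.42 = 0.4856 m³/s
w_6 = (3.10 − 2.36)/2 = 0.37 m; q_6 = 0.66 × 1.26 × 0.37 = 0.3077 m³/s
w_7 = (3.57 − 2.58)/2 = 0.495 m; q_7 = 0.68 × 1.08 × 0.495 = 0.3635 m³/s
w_8 = (3.57 − 3.10)/2 = 0.235 m; q_8 = 0.32 × 0.46 × 0.235 = 0.03459 m³/s
Q = Σ qᵢ = 2.656 m³/s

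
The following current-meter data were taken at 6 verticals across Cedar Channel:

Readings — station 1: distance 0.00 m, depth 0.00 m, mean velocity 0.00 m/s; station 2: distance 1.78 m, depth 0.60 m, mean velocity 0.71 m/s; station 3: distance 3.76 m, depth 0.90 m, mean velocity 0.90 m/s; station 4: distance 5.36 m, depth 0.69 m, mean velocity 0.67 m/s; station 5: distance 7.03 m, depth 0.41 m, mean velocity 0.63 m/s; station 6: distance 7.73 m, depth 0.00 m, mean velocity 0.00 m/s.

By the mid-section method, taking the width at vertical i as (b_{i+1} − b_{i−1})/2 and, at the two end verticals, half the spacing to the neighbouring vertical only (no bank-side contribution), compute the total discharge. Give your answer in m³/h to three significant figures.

11900 m³/h

w_2 = (3.76 − 0.00)/2 = 1.88 m; q_2 = 0.71 × 0.60 × 1.88 = 0.8009 m³/s
w_3 = (5.36 − 1.78)/2 = 1.79 m; q_3 = 0.90 × 0.90 × 1.79 = 1.450 m³/s
w_4 = (7.03 − 3.76)/2 = 1.635 m; q_4 = 0.67 × 0.69 × 1.635 = 0.7559 m³/s
w_5 = (7.73 − 5.36)/2 = 1.185 m; q_5 = 0.63 × 0.41 × 1.185 = 0.3061 m³/s
Stations 1, 6 contribute zero (depth or velocity is 0).
Q = Σ qᵢ = 3.313 m³/s
= 3.313 × 3600 = 11930 m³/h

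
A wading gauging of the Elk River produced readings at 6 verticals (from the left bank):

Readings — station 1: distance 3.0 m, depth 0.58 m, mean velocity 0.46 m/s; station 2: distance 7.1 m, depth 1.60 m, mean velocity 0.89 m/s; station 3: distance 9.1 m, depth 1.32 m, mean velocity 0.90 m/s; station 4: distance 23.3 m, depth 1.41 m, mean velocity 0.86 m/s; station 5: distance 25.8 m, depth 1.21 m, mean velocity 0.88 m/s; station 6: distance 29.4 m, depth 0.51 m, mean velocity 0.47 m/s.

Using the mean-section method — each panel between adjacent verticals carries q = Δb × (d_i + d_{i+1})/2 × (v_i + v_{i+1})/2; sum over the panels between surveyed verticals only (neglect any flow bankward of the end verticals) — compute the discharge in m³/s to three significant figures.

27.6 m³/s

Panel 1-2: Δb = 4.1 m, d̄ = (0.58+1.60)/2 = 1.09, v̄ = (0.46+0.89)/2 = 0.675 → q = 4.1×1.09×0.675 = 3.017 m³/s
Panel 2-3: Δb = 2 m, d̄ = (1.60+1.32)/2 = 1.46, v̄ = (0.89+0.90)/2 = 0.895 → q = 2×1.46×0.895 = 2.613 m³/s
Panel 3-4: Δb = 14.2 m, d̄ = (1.32+1.41)/2 = 1.365, v̄ = (0.90+0.86)/2 = 0.88 → q = 14.2×1.365×0.88 = 17.06 m³/s
Panel 4-5: Δb = 2.5 m, d̄ = (1.41+1.21)/2 = 1.31, v̄ = (0.86+0.88)/2 = 0.87 → q = 2.5×1.31×0.87 = 2.849 m³/s
Panel 5-6: Δb = 3.6 m, d̄ = (1.21+0.51)/2 = 0.86, v̄ = (0.88+0.47)/2 = 0.675 → q = 3.6×0.86×0.675 = 2.090 m³/s
Q = Σ q = 27.63 m³/s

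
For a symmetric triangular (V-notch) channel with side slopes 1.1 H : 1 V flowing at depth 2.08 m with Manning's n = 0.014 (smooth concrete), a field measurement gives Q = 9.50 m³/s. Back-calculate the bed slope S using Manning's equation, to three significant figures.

0.00111

A = z·y² = 1.1×2.08² = 4.759 m²
P = 2y√(1+z²) = 2×2.08×√(1+1.1²) = 6.184 m
R = A/P = 4.759/6.184 = 0.7695 m
S = (Q·n / (1·A·R^(2/3)))² = (9.50×0.014 / (1×4.759×0.8398))² = 0.001108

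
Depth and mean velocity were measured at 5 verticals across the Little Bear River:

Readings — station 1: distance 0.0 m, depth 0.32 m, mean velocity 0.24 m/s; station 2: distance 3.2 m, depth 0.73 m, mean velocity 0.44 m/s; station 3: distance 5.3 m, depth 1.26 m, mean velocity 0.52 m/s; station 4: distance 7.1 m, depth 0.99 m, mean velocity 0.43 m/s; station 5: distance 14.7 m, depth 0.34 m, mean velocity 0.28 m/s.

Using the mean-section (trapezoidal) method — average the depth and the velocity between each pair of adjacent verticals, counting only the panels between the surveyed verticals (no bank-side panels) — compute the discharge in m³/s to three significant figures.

4.33 m³/s

Panel 1-2: Δb = 3.2 m, d̄ = (0.32+0.73)/2 = 0.525, v̄ = (0.24+0.44)/2 = 0.34 → q = 3.2×0.525×0.34 = 0.5712 m³/s
Panel 2-3: Δb = 2.1 m, d̄ = (0.73+1.26)/2 = 0.995, v̄ = (0.44+0.52)/2 = 0.48 → q = 2.1×0.995×0.48 = 1.003 m³/s
Panel 3-4: Δb = 1.8 m, d̄ = (1.26+0.99)/2 = 1.125, v̄ = (0.52+0.43)/2 = 0.475 → q = 1.8×1.125×0.475 = 0.9619 m³/s
Panel 4-5: Δb = 7.6 m, d̄ = (0.99+0.34)/2 = 0.665, v̄ = (0.43+0.28)/2 = 0.355 → q = 7.6×0.665×0.355 = 1.794 m³/s
Q = Σ q = 4.330 m³/s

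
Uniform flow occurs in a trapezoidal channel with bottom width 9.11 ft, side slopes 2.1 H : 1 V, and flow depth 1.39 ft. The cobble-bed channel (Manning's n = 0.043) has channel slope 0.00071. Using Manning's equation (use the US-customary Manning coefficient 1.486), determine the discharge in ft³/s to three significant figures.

16.1 ft³/s

A = (b + z·y)·y = (9.11 + 2.1×1.39)×1.39 = 16.72 ft²
P = b + 2y√(1+z²) = 9.11 + 2×1.39×√(1+2.1²) = 15.58 ft
R = A/P = 16.72/15.58 = 1.073 ft
Q = (1.486/n)·A·R^(2/3)·S^(1/2) = (1.486/0.043) × 16.72 × 1.073^(2/3) × 0.00071^(1/2) = 16.14 ft³/s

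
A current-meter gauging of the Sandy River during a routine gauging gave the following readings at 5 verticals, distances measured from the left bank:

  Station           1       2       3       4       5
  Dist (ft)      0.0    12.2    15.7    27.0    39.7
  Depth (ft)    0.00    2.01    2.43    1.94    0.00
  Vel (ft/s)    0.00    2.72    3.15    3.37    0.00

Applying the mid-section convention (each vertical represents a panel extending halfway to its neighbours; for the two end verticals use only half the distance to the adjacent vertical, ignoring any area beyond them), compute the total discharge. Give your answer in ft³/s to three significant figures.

178 ft³/s

w_2 = (15.7 − 0.0)/2 = 7.85 ft; q_2 = 2.72 × 2.01 × 7.85 = 42.92 ft³/s
w_3 = (27.0 − 12.2)/2 = 7.4 ft; q_3 = 3.15 × 2.43 × 7.4 = 56.64 ft³/s
w_4 = (39.7 − 15.7)/2 = 12 ft; q_4 = 3.37 × 1.94 × 12 = 78.45 ft³/s
Stations 1, 5 contribute zero (depth or velocity is 0).
Q = Σ qᵢ = 178.0 ft³/s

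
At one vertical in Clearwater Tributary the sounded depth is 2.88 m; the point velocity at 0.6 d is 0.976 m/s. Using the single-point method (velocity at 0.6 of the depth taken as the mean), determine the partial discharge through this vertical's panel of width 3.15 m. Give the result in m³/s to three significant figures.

8.85 m³/s

v̄ = v₀.₆ = 0.976 m/s
q = v̄ × d × w = 0.9760 × 2.88 × 3.15 = 8.854 m³/s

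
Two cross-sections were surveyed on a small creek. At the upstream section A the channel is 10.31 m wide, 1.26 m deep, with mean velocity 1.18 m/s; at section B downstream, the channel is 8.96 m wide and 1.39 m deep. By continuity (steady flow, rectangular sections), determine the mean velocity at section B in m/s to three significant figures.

Q = A₁V₁ = (10.31×1.26) × 1.18 = 15.33 m³/s
A₂ = 8.96 × 1.39 = 12.45 m²
V₂ = Q/A₂ = 15.33/12.45 = 1.231 m/s

1.23 m/s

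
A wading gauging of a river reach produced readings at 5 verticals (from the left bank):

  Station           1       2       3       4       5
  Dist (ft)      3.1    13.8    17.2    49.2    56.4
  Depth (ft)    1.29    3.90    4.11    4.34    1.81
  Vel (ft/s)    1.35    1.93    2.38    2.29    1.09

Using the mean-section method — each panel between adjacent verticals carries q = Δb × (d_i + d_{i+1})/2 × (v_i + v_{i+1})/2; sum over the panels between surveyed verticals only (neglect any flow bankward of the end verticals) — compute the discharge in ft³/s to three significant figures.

428 ft³/s

Panel 1-2: Δb = 10.7 ft, d̄ = (1.29+3.90)/2 = 2.595, v̄ = (1.35+1.93)/2 = 1.64 → q = 10.7×2.595×1.64 = 45.54 ft³/s
Panel 2-3: Δb = 3.4 ft, d̄ = (3.90+4.11)/2 = 4.005, v̄ = (1.93+2.38)/2 = 2.155 → q = 3.4×4.005×2.155 = 29.34 ft³/s
Panel 3-4: Δb = 32 ft, d̄ = (4.11+4.34)/2 = 4.225, v̄ = (2.38+2.29)/2 = 2.335 → q = 32×4.225×2.335 = 315.7 ft³/s
Panel 4-5: Δb = 7.2 ft, d̄ = (4.34+1.81)/2 = 3.075, v̄ = (2.29+1.09)/2 = 1.69 → q = 7.2×3.075×1.69 = 37.42 ft³/s
Q = Σ q = 428.0 ft³/s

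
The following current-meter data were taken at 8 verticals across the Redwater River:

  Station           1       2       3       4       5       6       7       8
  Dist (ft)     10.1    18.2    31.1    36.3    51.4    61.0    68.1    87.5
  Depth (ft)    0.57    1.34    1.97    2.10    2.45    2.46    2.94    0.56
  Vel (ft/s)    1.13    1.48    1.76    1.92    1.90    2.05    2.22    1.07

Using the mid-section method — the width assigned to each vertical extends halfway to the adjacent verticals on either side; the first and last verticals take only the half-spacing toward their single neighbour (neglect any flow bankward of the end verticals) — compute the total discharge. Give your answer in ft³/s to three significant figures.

w_1 = (18.2 − 10.1)/2 = 4.05 ft; q_1 = 1.13 × 0.57 × 4.05 = 2.609 ft³/s
w_2 = (31.1 − 10.1)/2 = 10.5 ft; q_2 = 1.48 × 1.34 × 10.5 = 20.82 ft³/s
w_3 = (36.3 − 18.2)/2 = 9.05 ft; q_3 = 1.76 × 1.97 × 9.05 = 31.38 ft³/s
w_4 = (51.4 − 31.1)/2 = 10.15 ft; q_4 = 1.92 × 2.10 × 10.15 = 40.92 ft³/s
w_5 = (61.0 − 36.3)/2 = 12.35 ft; q_5 = 1.90 × 2.45 × 12.35 = 57.49 ft³/s
w_6 = (68.1 − 51.4)/2 = 8.35 ft; q_6 = 2.05 × 2.46 × 8.35 = 42.11 ft³/s
w_7 = (87.5 − 61.0)/2 = 13.25 ft; q_7 = 2.22 × 2.94 × 13.25 = 86.48 ft³/s
w_8 = (87.5 − 68.1)/2 = 9.7 ft; q_8 = 1.07 × 0.56 × 9.7 = 5.812 ft³/s
Q = Σ qᵢ = 287.6 ft³/s

288 ft³/s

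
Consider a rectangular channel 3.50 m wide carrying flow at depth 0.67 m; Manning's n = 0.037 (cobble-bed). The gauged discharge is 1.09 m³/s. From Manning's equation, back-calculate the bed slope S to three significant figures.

0.000777

A = b·y = 3.50 × 0.67 = 2.345 m²
P = b + 2y = 3.50 + 2×0.67 = 4.840 m
R = A/P = 2.345/4.840 = 0.4845 m
S = (Q·n / (1·A·R^(2/3)))² = (1.09×0.037 / (1×2.345×0.6169))² = 0.0007773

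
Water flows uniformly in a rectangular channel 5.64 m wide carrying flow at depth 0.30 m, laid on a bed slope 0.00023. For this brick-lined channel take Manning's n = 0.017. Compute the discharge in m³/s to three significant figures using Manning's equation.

0.632 m³/s

A = b·y = 5.64 × 0.30 = 1.692 m²
P = b + 2y = 5.64 + 2×0.30 = 6.240 m
R = A/P = 1.692/6.240 = 0.2712 m
Q = (1/n)·A·R^(2/3)·S^(1/2) = (1/0.017) × 1.692 × 0.2712^(2/3) × 0.00023^(1/2) = 0.6324 m³/s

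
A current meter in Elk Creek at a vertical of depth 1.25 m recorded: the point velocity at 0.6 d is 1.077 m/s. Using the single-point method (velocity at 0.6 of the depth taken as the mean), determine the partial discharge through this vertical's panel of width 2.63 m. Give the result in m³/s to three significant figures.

v̄ = v₀.₆ = 1.077 m/s
q = v̄ × d × w = 1.077 × 1.25 × 2.63 = 3.541 m³/s

3.54 m³/s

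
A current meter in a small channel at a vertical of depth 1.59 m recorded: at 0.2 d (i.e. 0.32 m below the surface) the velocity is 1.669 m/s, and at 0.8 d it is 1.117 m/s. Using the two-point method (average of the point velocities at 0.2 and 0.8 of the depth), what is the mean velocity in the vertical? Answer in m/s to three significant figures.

v̄ = (1.669 + 1.117) / 2 = 1.393 m/s

1.39 m/s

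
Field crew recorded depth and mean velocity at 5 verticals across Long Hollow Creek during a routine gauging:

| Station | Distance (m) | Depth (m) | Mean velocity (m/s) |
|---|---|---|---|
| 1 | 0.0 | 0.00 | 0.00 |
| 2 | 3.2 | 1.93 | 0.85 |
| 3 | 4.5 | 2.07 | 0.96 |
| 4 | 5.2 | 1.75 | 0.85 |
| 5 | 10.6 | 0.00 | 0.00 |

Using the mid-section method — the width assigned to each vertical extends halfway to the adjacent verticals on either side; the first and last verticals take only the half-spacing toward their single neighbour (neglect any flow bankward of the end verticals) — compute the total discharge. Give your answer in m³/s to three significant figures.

10.2 m³/s

w_2 = (4.5 − 0.0)/2 = 2.25 m; q_2 = 0.85 × 1.93 × 2.25 = 3.691 m³/s
w_3 = (5.2 − 3.2)/2 = 1 m; q_3 = 0.96 × 2.07 × 1 = 1.987 m³/s
w_4 = (10.6 − 4.5)/2 = 3.05 m; q_4 = 0.85 × 1.75 × 3.05 = 4.537 m³/s
Stations 1, 5 contribute zero (depth or velocity is 0).
Q = Σ qᵢ = 10.22 m³/s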